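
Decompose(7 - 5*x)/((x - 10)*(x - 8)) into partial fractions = 33/(2*(x - 8)) - 43/(2*(x - 10))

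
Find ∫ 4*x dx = 2*x^2 + C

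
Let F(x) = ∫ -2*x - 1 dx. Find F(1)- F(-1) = -2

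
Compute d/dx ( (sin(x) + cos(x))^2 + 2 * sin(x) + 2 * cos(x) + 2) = 2*cos(2*x) + 2*sqrt(2)*cos(x + pi/4)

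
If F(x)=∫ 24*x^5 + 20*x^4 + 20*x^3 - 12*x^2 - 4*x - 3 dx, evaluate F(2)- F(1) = 414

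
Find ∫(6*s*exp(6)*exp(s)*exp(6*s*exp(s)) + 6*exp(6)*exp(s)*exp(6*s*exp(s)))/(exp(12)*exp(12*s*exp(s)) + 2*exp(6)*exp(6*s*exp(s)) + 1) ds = exp(6*s*exp(s) + 6)/(exp(6*s*exp(s) + 6) + 1) + C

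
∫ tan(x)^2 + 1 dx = tan(x) + C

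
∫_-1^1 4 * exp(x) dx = -4*exp(-1) + 4*E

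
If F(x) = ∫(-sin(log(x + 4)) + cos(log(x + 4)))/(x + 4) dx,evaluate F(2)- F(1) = sqrt(2)*(-sin(pi/4 + log(5)) + sin(pi/4 + log(6)))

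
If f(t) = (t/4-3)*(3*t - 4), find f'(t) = 3*t/2 - 10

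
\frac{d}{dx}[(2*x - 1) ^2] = 8*x - 4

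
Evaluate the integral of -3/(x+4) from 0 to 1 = -3*log(5) + 6*log(2)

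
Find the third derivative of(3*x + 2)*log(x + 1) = (-3*x - 5)/(x^3 + 3*x^2 + 3*x + 1)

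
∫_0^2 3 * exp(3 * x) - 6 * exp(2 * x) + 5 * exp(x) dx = -2 + 2*exp(2) + (-1 + exp(2))^3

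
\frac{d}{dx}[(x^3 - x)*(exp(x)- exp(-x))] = (x^3*exp(2*x) + x^3 + 3*x^2*exp(2*x) - 3*x^2 - x*exp(2*x) - x - exp(2*x) + 1)*exp(-x)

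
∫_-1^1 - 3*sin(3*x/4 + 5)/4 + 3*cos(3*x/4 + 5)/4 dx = sqrt(2)*(sin((pi + 23)/4) - sin((pi + 17)/4))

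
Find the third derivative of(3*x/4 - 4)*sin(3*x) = -81*x*cos(3*x)/4 - 81*sin(3*x)/4 + 108*cos(3*x)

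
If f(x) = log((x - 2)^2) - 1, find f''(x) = -2/(x^2 - 4*x + 4)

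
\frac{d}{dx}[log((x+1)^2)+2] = 2/(x + 1)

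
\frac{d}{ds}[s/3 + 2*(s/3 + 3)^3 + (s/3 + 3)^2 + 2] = 2*s^2/9 + 38*s/9 + 61/3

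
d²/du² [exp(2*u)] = 4*exp(2*u)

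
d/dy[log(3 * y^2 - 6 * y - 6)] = (2*y - 2)/(y^2 - 2*y - 2)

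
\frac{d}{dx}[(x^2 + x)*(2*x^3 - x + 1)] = 10*x^4 + 8*x^3 - 3*x^2 + 1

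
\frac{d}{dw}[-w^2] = -2*w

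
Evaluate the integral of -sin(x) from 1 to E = cos(E) - cos(1)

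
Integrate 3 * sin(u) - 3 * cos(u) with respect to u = -3*sqrt(2)*sin(u + pi/4) + C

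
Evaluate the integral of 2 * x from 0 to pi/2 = pi^2/4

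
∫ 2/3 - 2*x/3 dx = -x^2/3 + 2*x/3 + C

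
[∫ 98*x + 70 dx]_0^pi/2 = 35*pi + 49*pi^2/4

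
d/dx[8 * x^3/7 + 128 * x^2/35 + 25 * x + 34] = 24*x^2/7 + 256*x/35 + 25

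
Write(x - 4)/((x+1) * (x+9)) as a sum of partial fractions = 13/(8*(x + 9)) - 5/(8*(x + 1))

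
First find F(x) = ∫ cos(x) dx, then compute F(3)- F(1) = -sin(1) + sin(3)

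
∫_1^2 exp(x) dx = -E + exp(2)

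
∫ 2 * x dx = x^2 + C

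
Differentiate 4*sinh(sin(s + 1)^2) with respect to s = 8*sin(s + 1)*cos(s + 1)*cosh(sin(s + 1)^2)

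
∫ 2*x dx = x^2 + C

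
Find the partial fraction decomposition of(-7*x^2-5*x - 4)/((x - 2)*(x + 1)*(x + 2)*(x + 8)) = 103/(105*(x + 8)) - 11/(12*(x + 2)) + 2/(7*(x + 1)) - 7/(20*(x - 2))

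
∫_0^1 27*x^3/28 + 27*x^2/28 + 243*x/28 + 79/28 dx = 865/112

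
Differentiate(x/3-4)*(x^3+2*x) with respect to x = 4*x^3/3 - 12*x^2 + 4*x/3 - 8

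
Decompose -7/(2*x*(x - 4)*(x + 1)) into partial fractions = -7/(10*(x + 1)) - 7/(40*(x - 4)) + 7/(8*x)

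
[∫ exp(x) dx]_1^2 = -E + exp(2)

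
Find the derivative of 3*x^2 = 6*x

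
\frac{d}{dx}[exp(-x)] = -exp(-x)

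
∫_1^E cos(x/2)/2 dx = -sin(1/2) + sin(E/2)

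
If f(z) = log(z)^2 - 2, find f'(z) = 2*log(z)/z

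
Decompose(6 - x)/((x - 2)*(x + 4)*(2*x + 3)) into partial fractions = -6/(7*(2*x + 3)) + 1/(3*(x + 4)) + 2/(21*(x - 2))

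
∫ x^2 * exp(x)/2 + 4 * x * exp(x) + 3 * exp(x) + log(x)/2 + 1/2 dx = x*((x + 6)*exp(x) + log(x))/2 + C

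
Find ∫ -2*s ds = -s^2 + C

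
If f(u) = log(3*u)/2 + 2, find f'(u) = 1/(2*u)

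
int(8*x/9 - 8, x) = 4*x^2/9 - 8*x + C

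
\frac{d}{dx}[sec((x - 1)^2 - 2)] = -2*x*tan(-x^2 + 2*x + 1)*sec(-x^2 + 2*x + 1) + 2*tan(-x^2 + 2*x + 1)*sec(-x^2 + 2*x + 1)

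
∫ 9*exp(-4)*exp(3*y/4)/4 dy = 3*exp(3*y/4 - 4) + C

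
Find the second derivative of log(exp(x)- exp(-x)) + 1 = -4*exp(2*x)/(exp(4*x) - 2*exp(2*x) + 1)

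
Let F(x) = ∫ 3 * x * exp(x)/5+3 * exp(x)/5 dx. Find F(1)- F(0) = 3*E/5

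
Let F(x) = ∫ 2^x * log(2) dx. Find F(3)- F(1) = 6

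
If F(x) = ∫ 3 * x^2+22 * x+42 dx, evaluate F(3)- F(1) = 198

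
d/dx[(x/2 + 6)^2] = x/2 + 6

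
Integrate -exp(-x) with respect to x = exp(-x) + C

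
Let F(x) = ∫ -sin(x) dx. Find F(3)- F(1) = cos(3) - cos(1)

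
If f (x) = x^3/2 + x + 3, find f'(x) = 3*x^2/2 + 1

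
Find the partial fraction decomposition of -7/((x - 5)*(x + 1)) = 7/(6*(x + 1)) - 7/(6*(x - 5))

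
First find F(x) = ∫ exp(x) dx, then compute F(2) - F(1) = -E + exp(2)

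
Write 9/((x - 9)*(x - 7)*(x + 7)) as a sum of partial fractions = 9/(224*(x + 7)) - 9/(28*(x - 7)) + 9/(32*(x - 9))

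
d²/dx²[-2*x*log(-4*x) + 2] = -2/x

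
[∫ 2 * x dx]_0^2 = 4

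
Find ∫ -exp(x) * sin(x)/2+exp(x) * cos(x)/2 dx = exp(x)*cos(x)/2 + C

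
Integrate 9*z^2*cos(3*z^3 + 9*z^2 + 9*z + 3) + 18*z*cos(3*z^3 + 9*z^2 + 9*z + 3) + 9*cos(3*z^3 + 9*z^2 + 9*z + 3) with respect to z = sin(3*(z + 1)^3) + C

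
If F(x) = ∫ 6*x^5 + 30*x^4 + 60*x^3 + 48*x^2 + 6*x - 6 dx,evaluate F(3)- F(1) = 3808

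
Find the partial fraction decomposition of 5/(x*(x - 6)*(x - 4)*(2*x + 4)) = -5/(192*(x + 2)) - 5/(96*(x - 4)) + 5/(192*(x - 6)) + 5/(96*x)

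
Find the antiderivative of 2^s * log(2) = 2^s + C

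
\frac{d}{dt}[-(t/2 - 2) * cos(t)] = t*sin(t)/2 - 2*sin(t) - cos(t)/2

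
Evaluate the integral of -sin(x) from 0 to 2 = -1 + cos(2)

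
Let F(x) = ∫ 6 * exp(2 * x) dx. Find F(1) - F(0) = 3*E*(E - exp(-1))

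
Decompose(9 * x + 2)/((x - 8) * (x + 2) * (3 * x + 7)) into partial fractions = -171/(31*(3*x + 7)) + 8/(5*(x + 2)) + 37/(155*(x - 8))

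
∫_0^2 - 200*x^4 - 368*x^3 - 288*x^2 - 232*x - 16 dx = -4016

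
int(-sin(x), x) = cos(x) + C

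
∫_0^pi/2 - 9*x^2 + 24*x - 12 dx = -3*pi*(-2 + pi/2)^2/2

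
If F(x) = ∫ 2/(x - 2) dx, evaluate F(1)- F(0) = -log(12) + log(3)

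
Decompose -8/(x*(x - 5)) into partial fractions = -8/(5*(x - 5)) + 8/(5*x)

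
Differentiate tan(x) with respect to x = cos(x)^(-2)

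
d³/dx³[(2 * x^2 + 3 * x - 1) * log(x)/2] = (4*x^2 - 3*x - 2)/(2*x^3)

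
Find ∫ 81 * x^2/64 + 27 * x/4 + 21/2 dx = 27*x^3/64 + 27*x^2/8 + 21*x/2 + C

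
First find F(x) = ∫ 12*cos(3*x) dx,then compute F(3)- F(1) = -4*sin(3) + 4*sin(9)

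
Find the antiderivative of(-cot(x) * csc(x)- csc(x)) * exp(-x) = exp(-x)*csc(x) + C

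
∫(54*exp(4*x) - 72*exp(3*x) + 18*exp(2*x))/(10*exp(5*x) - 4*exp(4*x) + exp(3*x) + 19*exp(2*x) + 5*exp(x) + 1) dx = log(9*(exp(x) - 1)^2/(16*cosh(x/2)^4) + 1) + C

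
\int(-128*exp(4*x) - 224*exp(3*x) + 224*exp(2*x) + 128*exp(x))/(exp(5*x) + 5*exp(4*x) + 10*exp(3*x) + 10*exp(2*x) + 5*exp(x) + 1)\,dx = (81*exp(4*x) + 452*exp(3*x) + 790*exp(2*x) + 452*exp(x) + 81)/(exp(4*x) + 4*exp(3*x) + 6*exp(2*x) + 4*exp(x) + 1) + C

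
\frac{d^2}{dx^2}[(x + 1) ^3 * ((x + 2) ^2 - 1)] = 20*x^3 + 84*x^2 + 108*x + 44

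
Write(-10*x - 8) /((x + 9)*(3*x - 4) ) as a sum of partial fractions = -64/(31*(3*x - 4)) - 82/(31*(x + 9))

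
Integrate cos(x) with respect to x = sin(x) + C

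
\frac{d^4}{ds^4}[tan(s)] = 24*tan(s)^5 + 40*tan(s)^3 + 16*tan(s)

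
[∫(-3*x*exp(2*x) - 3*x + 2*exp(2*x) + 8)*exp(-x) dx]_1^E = (5 - 3*E)*(-exp(-E) + exp(E)) - 2*E + 2*exp(-1)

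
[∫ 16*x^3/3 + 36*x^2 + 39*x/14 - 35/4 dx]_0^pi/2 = pi^2/16 + 29*pi/8 + 2*pi*(-4 + pi/7 + pi^3/24 + 3*pi^2/4)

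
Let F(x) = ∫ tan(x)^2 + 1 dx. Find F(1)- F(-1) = 2*tan(1)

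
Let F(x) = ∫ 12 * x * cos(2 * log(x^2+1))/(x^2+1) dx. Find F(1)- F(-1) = 0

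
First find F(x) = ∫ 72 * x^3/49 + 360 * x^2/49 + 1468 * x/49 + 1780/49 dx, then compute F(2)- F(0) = 7744/49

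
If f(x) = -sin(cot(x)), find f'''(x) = -6*sin(cot(x))*cot(x)^5 - 12*sin(cot(x))*cot(x)^3 - 6*sin(cot(x))*cot(x) - cos(cot(x))*cot(x)^6 + 3*cos(cot(x))*cot(x)^4 + 5*cos(cot(x))*cot(x)^2 + cos(cot(x))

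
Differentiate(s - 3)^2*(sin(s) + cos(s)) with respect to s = -s^2*sin(s) + s^2*cos(s) + 8*s*sin(s) - 4*s*cos(s) - 15*sin(s) + 3*cos(s)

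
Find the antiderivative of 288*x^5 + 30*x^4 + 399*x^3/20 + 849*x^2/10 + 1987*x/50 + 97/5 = 48*x^6 + 6*x^5 + 399*x^4/80 + 283*x^3/10 + 1987*x^2/100 + 97*x/5 + C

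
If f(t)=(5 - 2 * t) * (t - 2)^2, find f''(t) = 26 - 12*t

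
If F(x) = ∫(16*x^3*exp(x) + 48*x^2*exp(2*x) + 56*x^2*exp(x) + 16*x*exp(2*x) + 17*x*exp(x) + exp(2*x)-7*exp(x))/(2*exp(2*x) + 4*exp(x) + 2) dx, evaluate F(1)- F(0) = 2 + 17*E/(2*(1 + E))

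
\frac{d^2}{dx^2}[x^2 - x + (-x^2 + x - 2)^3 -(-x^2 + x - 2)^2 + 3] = -30*x^4 + 60*x^3 - 120*x^2 + 90*x - 44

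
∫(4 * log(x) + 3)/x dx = 2*(log(x) + 1)^2 - log(x) + C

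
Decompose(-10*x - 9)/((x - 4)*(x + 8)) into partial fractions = -71/(12*(x + 8)) - 49/(12*(x - 4))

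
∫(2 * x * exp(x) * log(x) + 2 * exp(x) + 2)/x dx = 2*(exp(x) + 1)*log(x) + C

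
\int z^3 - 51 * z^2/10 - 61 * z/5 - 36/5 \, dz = z^4/4 - 17*z^3/10 - 61*z^2/10 - 36*z/5 + C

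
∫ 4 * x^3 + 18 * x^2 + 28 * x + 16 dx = x^4 + 6*x^3 + 14*x^2 + 16*x + C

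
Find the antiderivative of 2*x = x^2 + C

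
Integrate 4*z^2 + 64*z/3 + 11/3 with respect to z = 4*z^3/3 + 32*z^2/3 + 11*z/3 + C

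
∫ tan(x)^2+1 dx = tan(x) + C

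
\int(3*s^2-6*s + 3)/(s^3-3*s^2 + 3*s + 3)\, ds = log((s - 1)^3 + 4) + C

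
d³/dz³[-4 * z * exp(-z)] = (4*z - 12)*exp(-z)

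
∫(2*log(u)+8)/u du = (log(u) + 4)^2 + C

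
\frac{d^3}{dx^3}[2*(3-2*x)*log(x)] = (4*x + 12)/x^3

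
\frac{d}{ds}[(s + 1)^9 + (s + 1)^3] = 9*s^8 + 72*s^7 + 252*s^6 + 504*s^5 + 630*s^4 + 504*s^3 + 255*s^2 + 78*s + 12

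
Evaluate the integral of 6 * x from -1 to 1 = 0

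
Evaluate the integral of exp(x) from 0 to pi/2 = -1 + exp(pi/2)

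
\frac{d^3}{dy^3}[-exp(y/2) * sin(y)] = (11*sin(y) + 2*cos(y))*exp(y/2)/8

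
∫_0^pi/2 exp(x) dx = -1 + exp(pi/2)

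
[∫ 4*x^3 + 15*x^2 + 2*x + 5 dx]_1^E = -12 + (E + 5)*(E + exp(3))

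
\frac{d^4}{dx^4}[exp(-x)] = exp(-x)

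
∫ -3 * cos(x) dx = -3*sin(x) + C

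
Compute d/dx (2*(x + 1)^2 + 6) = 4*x + 4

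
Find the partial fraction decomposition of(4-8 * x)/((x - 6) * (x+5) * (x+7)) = 30/(13*(x + 7)) - 2/(x + 5) - 4/(13*(x - 6))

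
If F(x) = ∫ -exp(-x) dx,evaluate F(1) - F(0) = -1 + exp(-1)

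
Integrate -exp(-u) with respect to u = exp(-u) + C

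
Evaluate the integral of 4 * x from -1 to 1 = 0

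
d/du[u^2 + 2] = 2*u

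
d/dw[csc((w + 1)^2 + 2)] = -4*(w + 1)*cos(w^2 + 2*w + 3)/(1 - cos(2*w^2 + 4*w + 6))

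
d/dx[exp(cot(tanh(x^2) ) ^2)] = -4*x*exp(-1 + sin(tanh(x^2))^(-2))*cos(tanh(x^2))/(sin(tanh(x^2))^3*cosh(x^2)^2)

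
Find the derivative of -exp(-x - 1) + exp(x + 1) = (exp(2*x + 2) + 1)*exp(-x - 1)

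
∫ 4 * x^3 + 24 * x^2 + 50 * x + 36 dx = x^4 + 8*x^3 + 25*x^2 + 36*x + C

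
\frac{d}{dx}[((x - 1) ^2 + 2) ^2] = 4*x^3 - 12*x^2 + 20*x - 12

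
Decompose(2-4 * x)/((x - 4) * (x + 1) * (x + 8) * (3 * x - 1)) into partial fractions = -9/(550*(3*x - 1)) - 17/(1050*(x + 8)) + 3/(70*(x + 1)) - 7/(330*(x - 4))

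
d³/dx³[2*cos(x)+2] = 2*sin(x)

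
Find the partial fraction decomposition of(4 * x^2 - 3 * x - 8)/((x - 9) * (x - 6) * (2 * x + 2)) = -1/(140*(x + 1)) - 59/(21*(x - 6)) + 289/(60*(x - 9))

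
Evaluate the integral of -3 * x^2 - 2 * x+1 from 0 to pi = (1 - pi)*(1 + pi)^2 - 1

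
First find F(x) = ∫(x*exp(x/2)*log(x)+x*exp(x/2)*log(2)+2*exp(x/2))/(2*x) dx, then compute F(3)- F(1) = -exp(1/2)*log(2) + exp(3/2)*log(6)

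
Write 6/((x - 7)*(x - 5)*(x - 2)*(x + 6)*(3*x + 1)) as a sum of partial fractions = -243/(20944*(3*x + 1)) + 3/(9724*(x + 6)) + 1/(140*(x - 2)) - 1/(176*(x - 5)) + 3/(1430*(x - 7))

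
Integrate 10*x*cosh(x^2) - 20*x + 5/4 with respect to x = -10*x^2 + 5*x/4 + 5*sinh(x^2) + C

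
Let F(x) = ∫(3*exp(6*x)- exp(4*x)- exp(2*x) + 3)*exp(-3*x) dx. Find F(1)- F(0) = -2*exp(-1) + 2*E + (E - exp(-1))^3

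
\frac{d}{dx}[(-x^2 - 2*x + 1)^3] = -6*x^5 - 30*x^4 - 36*x^3 + 12*x^2 + 18*x - 6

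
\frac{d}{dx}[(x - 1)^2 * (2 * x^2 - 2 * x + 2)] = 8*x^3 - 18*x^2 + 16*x - 6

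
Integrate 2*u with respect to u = u^2 + C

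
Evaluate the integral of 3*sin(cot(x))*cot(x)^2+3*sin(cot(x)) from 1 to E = -3*cos(cot(1)) + 3*cos(cot(E))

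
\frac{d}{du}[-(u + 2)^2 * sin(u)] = -u^2*cos(u) - 2*u*sin(u) - 4*u*cos(u) - 4*sin(u) - 4*cos(u)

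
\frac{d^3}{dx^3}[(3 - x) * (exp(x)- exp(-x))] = (-x*exp(2*x) - x + 6)*exp(-x)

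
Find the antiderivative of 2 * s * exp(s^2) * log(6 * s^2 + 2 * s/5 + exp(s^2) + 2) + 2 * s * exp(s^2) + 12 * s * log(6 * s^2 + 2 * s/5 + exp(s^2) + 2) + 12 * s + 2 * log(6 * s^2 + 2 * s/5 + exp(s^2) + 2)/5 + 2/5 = (30*s^2 + 2*s + 5*exp(s^2) + 10)*log(6*s^2 + 2*s/5 + exp(s^2) + 2)/5 + C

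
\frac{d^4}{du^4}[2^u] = 2^u*log(2)^4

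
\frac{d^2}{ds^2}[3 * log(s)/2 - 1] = -3/(2*s^2)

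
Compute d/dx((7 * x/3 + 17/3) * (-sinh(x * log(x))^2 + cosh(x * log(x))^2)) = 7/3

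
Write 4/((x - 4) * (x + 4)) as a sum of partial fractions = -1/(2*(x + 4)) + 1/(2*(x - 4))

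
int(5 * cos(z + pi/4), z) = 5*sin(z + pi/4) + C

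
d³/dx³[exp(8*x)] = 512*exp(8*x)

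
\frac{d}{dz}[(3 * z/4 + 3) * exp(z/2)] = 3*z*exp(z/2)/8 + 9*exp(z/2)/4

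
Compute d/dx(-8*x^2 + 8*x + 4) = 8 - 16*x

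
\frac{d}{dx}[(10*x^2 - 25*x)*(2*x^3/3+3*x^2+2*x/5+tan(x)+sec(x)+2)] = 100*x^4/3 + 160*x^3/3 + 10*x^2*tan(x)^2 + 10*x^2*tan(x)*sec(x) - 203*x^2 - 25*x*tan(x)^2 - 25*x*tan(x)*sec(x) + 20*x*tan(x) + 20*x*sec(x) - 5*x - 25*tan(x) - 25*sec(x) - 50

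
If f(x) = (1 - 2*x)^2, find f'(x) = 8*x - 4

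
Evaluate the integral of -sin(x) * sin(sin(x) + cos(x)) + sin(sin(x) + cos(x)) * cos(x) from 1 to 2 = -cos(cos(2) + sin(2)) + cos(cos(1) + sin(1))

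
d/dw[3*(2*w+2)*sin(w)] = 6*w*cos(w) + 6*sin(w) + 6*cos(w)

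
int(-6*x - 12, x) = -3*x^2 - 12*x + C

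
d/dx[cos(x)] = -sin(x)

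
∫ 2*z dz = z^2 + C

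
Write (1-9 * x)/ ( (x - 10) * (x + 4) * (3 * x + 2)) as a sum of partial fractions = -63/(320*(3*x + 2)) + 37/(140*(x + 4)) - 89/(448*(x - 10))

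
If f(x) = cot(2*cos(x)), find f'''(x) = 2*(24*(-1 + sin(2*cos(x))^(-2))^2*sin(x)^2 - 24*sin(x)^2 + 32*sin(x)^2/sin(2*cos(x))^2 - 1/sin(2*cos(x))^2 + 12*cos(x)*cos(2*cos(x))/sin(2*cos(x))^3)*sin(x)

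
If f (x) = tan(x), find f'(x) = cos(x)^(-2)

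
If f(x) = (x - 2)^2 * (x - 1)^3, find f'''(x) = 60*x^2 - 168*x + 114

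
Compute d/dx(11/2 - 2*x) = -2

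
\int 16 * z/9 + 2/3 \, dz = 8*z^2/9 + 2*z/3 + C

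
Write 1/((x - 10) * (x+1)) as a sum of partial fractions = -1/(11*(x + 1)) + 1/(11*(x - 10))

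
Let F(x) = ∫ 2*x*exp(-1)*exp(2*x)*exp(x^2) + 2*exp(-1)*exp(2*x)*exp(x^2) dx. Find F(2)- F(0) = -exp(-1) + exp(7)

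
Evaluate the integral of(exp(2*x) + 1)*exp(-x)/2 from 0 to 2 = -exp(-2)/2 + exp(2)/2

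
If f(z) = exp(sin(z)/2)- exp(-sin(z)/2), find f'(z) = (exp(sin(z)) + 1)*exp(-sin(z)/2)*cos(z)/2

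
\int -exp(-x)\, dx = exp(-x) + C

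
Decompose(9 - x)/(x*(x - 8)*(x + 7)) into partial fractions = 16/(105*(x + 7)) + 1/(120*(x - 8)) - 9/(56*x)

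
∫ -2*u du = -u^2 + C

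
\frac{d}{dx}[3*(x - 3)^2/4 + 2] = 3*x/2 - 9/2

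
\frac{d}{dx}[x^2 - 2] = 2*x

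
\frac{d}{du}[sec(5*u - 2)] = 5*tan(5*u - 2)*sec(5*u - 2)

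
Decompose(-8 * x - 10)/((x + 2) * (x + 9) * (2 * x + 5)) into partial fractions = -40/(13*(2*x + 5)) + 62/(91*(x + 9)) + 6/(7*(x + 2))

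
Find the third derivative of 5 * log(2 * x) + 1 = 10/x^3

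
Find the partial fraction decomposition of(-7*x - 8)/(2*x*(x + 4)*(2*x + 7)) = -33/(7*(2*x + 7)) + 5/(2*(x + 4)) - 1/(7*x)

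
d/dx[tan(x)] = cos(x)^(-2)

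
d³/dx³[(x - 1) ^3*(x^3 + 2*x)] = 120*x^3 - 180*x^2 + 120*x - 42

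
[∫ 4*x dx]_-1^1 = 0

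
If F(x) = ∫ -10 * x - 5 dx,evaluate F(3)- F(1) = -50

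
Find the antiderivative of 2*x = x^2 + C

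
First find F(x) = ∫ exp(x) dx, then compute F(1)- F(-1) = E - exp(-1)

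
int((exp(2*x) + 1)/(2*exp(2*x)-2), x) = log(2*sinh(x))/2 + C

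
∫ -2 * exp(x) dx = -2*exp(x) + C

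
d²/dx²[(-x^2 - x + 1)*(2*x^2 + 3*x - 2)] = -24*x^2 - 30*x + 2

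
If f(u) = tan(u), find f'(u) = cos(u)^(-2)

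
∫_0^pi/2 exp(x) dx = -1 + exp(pi/2)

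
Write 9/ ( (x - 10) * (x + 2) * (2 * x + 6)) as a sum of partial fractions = 9/(26*(x + 3)) - 3/(8*(x + 2)) + 3/(104*(x - 10))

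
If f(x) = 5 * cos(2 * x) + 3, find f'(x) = -10*sin(2*x)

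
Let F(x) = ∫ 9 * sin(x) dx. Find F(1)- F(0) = 9 - 9*cos(1)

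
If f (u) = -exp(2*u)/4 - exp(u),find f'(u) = -exp(2*u)/2 - exp(u)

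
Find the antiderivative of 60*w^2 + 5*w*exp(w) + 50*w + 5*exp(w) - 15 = 5*w*(4*w^2 + 5*w + exp(w) - 3) + C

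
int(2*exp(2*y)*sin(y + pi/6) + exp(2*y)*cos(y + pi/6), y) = exp(2*y)*sin(y + pi/6) + C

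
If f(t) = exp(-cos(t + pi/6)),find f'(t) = exp(-cos(t + pi/6))*sin(t + pi/6)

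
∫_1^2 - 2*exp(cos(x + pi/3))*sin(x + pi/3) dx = -2*exp(cos(1 + pi/3)) + 2*exp(cos(pi/3 + 2))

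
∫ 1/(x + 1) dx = log(4*x + 4) + C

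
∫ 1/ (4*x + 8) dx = log(x + 2)/4 + C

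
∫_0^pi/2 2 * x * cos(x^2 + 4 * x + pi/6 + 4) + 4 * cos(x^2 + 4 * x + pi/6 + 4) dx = sin(pi/6 + pi^2/4 + 4) - sin(pi/6 + 4)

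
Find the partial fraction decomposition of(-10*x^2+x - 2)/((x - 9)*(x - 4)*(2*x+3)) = -104/(231*(2*x + 3)) + 158/(55*(x - 4)) - 803/(105*(x - 9))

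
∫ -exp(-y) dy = exp(-y) + C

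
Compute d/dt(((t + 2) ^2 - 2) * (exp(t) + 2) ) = t^2*exp(t) + 6*t*exp(t) + 4*t + 6*exp(t) + 8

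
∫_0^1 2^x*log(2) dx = 1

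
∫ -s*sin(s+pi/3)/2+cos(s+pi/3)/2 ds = s*cos(s + pi/3)/2 + C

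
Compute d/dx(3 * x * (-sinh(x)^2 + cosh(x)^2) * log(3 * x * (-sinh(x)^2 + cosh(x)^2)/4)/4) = 3*log(x)/4 - 3*log(2)/2 + 3/4 + 3*log(3)/4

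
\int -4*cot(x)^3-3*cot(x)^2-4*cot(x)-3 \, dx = (2*cot(x) + 3)*cot(x) + C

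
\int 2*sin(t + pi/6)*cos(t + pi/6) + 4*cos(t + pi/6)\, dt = (sin(t + pi/6) + 2)^2 + C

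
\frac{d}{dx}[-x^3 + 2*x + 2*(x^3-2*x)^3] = 18*x^8 - 84*x^6 + 120*x^4 - 51*x^2 + 2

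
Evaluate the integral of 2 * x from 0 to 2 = 4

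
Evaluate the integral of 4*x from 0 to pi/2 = pi^2/2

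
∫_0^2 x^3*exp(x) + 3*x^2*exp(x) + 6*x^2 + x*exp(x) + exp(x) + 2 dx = 20 + 10*exp(2)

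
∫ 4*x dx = 2*x^2 + C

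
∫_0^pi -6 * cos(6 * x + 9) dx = 0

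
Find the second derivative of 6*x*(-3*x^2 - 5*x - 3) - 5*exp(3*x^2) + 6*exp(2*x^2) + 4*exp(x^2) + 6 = -180*x^2*exp(3*x^2) + 96*x^2*exp(2*x^2) + 16*x^2*exp(x^2) - 108*x - 30*exp(3*x^2) + 24*exp(2*x^2) + 8*exp(x^2) - 60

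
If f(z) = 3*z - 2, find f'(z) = 3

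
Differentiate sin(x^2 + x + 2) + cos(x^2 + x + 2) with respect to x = -2*x*sin(x^2 + x + 2) + 2*x*cos(x^2 + x + 2) - sin(x^2 + x + 2) + cos(x^2 + x + 2)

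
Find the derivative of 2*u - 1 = 2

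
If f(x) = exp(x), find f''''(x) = exp(x)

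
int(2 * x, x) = x^2 + C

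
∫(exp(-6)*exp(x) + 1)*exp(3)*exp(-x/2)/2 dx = 2*sinh(x/2 - 3) + C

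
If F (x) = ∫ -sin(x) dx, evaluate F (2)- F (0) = -1 + cos(2)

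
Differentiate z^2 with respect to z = 2*z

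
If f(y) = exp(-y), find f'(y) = -exp(-y)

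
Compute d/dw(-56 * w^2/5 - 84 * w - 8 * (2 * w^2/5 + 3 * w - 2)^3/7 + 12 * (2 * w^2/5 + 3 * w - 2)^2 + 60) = -384*w^5/875 - 288*w^4/35 - 6528*w^3/175 + 216*w^2/5 + 9368*w/35 - 1884/7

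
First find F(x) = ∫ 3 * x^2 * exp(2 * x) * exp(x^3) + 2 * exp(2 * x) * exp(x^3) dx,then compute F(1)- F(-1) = -exp(-3) + exp(3)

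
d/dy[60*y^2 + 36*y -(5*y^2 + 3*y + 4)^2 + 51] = -100*y^3 - 90*y^2 + 22*y + 12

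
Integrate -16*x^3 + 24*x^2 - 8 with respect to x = -4*x^4 + 8*x^3 - 8*x + C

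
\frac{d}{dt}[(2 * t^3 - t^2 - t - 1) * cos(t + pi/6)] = -2*t^3*sin(t + pi/6) + t^2*sin(t + pi/6) + 6*t^2*cos(t + pi/6) + t*sin(t + pi/6) - 2*t*cos(t + pi/6) - sqrt(2)*cos(t + 5*pi/12)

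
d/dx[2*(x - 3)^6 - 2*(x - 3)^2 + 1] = 12*x^5 - 180*x^4 + 1080*x^3 - 3240*x^2 + 4856*x - 2904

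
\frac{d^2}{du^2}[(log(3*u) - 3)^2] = (-2*log(u) - 2*log(3) + 8)/u^2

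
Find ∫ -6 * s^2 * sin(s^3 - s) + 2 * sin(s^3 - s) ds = 2*cos(s^3 - s) + C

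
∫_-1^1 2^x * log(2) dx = 3/2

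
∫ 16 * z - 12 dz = 8*z^2 - 12*z + C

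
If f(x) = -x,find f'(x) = -1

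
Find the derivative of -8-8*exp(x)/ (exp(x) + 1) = -8*exp(x)/(exp(2*x) + 2*exp(x) + 1)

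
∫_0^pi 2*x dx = pi^2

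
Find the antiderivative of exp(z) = exp(z) + C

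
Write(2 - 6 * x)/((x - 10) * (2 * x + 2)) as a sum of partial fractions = -4/(11*(x + 1)) - 29/(11*(x - 10))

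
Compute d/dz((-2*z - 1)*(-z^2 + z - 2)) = 6*z^2 - 2*z + 3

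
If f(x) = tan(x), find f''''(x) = 24*tan(x)^5 + 40*tan(x)^3 + 16*tan(x)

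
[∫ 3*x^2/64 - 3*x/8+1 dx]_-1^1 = 65/32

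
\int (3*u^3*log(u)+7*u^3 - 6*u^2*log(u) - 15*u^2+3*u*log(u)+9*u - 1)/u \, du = (u - 1)^3*(log(u) + 2) + C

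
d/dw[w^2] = 2*w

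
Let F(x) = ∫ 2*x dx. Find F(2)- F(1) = 3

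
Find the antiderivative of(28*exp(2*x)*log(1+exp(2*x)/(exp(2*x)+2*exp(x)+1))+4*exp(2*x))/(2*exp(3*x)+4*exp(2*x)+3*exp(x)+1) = 7*log(1 + exp(2*x)/(exp(x) + 1)^2)^2 + 2*log(1 + exp(2*x)/(exp(x) + 1)^2) + C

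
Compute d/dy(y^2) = 2*y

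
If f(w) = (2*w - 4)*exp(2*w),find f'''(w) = 16*w*exp(2*w) - 8*exp(2*w)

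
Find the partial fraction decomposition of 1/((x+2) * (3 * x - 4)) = 3/(10*(3*x - 4)) - 1/(10*(x + 2))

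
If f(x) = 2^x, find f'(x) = 2^x*log(2)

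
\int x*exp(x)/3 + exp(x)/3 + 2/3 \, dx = x*(exp(x) + 2)/3 + C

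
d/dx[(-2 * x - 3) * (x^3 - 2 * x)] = -8*x^3 - 9*x^2 + 8*x + 6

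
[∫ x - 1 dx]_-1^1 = -2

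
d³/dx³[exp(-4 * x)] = -64*exp(-4*x)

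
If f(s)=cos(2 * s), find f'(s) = -2*sin(2*s)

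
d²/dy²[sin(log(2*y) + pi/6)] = -sqrt(2)*sin(log(y) + log(2) + 5*pi/12)/y^2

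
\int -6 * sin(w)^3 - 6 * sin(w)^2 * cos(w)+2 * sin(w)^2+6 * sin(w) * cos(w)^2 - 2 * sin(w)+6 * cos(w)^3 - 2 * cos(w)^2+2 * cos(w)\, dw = -sin(2*w) + 5*sqrt(2)*sin(w + pi/4) - sqrt(2)*cos(3*w + pi/4) + C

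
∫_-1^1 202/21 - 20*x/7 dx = 404/21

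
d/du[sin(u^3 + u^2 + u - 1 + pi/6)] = 3*u^2*cos(u^3 + u^2 + u - 1 + pi/6) + 2*u*cos(u^3 + u^2 + u - 1 + pi/6) + cos(u^3 + u^2 + u - 1 + pi/6)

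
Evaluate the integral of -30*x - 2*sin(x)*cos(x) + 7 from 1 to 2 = -38 + cos(4)/2 - cos(2)/2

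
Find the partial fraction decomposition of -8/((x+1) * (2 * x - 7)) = -16/(9*(2*x - 7)) + 8/(9*(x + 1))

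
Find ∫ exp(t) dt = exp(t) + C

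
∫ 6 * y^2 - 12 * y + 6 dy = 2*y^3 - 6*y^2 + 6*y + C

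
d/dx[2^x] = 2^x*log(2)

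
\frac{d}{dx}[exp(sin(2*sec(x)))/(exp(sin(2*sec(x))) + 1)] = 2*exp(sin(2*sec(x)))*cos(2*sec(x))*tan(x)*sec(x)/(exp(sin(2/cos(x))) + 1)^2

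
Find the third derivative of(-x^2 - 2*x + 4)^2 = 24*x + 24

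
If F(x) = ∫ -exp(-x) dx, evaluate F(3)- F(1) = -exp(-1) + exp(-3)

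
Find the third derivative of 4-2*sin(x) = 2*cos(x)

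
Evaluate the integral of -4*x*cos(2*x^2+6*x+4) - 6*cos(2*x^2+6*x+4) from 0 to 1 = sin(4) - sin(12)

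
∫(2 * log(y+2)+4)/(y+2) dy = (log(y + 2) + 2)^2 + C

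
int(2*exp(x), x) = 2*exp(x) + C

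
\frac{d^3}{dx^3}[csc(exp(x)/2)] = (exp(2*x)*cos(exp(x)/2)/sin(exp(x)/2) - 6*exp(2*x)*cos(exp(x)/2)/sin(exp(x)/2)^3 - 6*exp(x) + 12*exp(x)/sin(exp(x)/2)^2 - 4*cos(exp(x)/2)/sin(exp(x)/2))*exp(x)/(8*sin(exp(x)/2))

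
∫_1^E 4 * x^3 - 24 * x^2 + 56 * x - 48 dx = -9 + ((-2 + E)^2 + 2)^2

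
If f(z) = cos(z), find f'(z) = -sin(z)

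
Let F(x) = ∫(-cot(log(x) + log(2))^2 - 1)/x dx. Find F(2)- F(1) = -cot(log(2)) + cot(log(4))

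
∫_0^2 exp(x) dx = -1 + exp(2)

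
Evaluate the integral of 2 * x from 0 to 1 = 1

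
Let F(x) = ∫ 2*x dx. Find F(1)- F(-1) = 0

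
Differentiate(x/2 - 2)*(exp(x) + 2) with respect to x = x*exp(x)/2 - 3*exp(x)/2 + 1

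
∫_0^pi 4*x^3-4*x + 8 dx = 3 + (2 + (-1 + pi)^2)*(-1 + 2*pi + pi^2)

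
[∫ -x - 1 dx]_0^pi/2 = -4 + (-4 - pi/2)*(-1 + pi/4)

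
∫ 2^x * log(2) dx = 2^x + C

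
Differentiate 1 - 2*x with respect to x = -2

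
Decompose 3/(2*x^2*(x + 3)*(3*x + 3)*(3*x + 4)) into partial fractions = -81/(160*(3*x + 4)) + 1/(180*(x + 3)) + 1/(4*(x + 1)) - 25/(288*x) + 1/(24*x^2)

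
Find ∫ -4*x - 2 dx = -2*x^2 - 2*x + C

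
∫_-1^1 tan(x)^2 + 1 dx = 2*tan(1)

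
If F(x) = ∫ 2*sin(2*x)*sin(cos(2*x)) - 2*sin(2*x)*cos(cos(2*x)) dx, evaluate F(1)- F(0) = -sin(1) - cos(1) + sin(cos(2)) + cos(cos(2))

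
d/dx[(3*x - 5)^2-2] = 18*x - 30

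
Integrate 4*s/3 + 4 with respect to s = 2*s^2/3 + 4*s + C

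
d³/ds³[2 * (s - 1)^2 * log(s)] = (4*s^2 + 4*s + 4)/s^3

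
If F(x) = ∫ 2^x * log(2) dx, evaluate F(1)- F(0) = 1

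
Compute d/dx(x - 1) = 1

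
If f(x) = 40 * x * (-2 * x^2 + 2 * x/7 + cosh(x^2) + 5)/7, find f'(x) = 80*x^2*sinh(x^2)/7 - 240*x^2/7 + 160*x/49 + 40*cosh(x^2)/7 + 200/7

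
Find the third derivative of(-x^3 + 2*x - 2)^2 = 120*x^3 - 96*x + 24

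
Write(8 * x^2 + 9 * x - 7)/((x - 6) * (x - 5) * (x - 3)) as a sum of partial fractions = 46/(3*(x - 3)) - 119/(x - 5) + 335/(3*(x - 6))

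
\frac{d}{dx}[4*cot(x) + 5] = -4/sin(x)^2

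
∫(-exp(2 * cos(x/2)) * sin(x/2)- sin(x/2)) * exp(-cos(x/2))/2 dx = 2*sinh(cos(x/2)) + C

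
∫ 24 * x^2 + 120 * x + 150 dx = 8*x^3 + 60*x^2 + 150*x + C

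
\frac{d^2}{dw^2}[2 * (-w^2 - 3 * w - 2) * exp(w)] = -2*w^2*exp(w) - 14*w*exp(w) - 20*exp(w)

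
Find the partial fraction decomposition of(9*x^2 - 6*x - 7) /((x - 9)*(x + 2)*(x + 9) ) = 388/(63*(x + 9)) - 41/(77*(x + 2)) + 334/(99*(x - 9))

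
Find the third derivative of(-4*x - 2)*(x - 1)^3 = 60 - 96*x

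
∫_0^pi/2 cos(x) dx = 1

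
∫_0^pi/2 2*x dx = pi^2/4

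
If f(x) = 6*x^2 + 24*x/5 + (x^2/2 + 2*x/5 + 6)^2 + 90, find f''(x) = 3*x^2 + 12*x/5 + 608/25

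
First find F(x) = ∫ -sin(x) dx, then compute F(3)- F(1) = cos(3) - cos(1)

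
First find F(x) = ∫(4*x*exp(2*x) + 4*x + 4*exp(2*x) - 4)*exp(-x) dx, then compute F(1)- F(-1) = 0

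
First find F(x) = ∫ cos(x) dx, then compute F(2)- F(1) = -sin(1) + sin(2)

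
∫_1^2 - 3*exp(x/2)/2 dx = -3*E + 3*exp(1/2)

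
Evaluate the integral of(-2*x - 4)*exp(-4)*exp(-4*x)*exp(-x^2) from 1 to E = -exp(-9) + exp(-(2 + E)^2)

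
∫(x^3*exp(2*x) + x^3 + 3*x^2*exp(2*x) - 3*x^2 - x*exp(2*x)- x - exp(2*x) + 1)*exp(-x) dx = 2*x*(x^2 - 1)*sinh(x) + C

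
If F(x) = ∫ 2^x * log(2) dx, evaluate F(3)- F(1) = 6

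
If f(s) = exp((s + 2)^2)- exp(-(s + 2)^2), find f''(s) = (4*s^2*exp(2*s^2 + 8*s + 8) - 4*s^2 + 16*s*exp(2*s^2 + 8*s + 8) - 16*s + 18*exp(2*s^2 + 8*s + 8) - 14)*exp(-s^2 - 4*s - 4)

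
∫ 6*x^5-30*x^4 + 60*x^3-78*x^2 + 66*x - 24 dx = x^6 - 6*x^5 + 15*x^4 - 26*x^3 + 33*x^2 - 24*x + C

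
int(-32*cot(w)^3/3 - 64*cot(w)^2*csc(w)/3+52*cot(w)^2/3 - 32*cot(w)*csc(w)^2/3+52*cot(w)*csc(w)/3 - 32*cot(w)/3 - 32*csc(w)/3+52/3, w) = 16*(cot(w) + csc(w) + 1)^2/3 - 28*cot(w) - 28*csc(w) + C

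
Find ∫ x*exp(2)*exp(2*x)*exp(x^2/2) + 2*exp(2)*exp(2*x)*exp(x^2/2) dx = exp((x + 2)^2/2) + C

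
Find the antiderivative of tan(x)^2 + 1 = tan(x) + C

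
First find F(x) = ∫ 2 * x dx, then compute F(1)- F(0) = 1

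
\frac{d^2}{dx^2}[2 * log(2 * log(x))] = (-2*log(x) - 2)/(x^2*log(x)^2)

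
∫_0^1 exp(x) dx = -1 + E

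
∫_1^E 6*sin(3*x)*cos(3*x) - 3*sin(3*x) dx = cos(3*E) - cos(3*E)^2 + cos(3)^2 - cos(3)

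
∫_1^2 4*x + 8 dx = 14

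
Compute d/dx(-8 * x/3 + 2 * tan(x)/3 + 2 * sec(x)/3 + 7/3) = 2*tan(x)^2/3 + 2*tan(x)*sec(x)/3 - 2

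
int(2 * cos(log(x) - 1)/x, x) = 2*sin(log(x) - 1) + C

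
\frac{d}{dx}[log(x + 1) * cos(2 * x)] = (-2*x*log(x + 1)*sin(2*x) - 2*log(x + 1)*sin(2*x) + cos(2*x))/(x + 1)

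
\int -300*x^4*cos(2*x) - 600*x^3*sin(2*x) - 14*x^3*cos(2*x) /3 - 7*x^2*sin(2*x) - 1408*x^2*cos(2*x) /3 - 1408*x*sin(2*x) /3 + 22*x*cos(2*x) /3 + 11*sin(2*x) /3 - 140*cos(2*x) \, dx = -(18*x^2 + x + 21)*(25*x^2 - x + 10)*sin(2*x)/3 + C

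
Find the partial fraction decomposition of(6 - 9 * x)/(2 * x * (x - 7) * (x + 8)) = 13/(40*(x + 8)) - 19/(70*(x - 7)) - 3/(56*x)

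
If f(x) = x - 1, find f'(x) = 1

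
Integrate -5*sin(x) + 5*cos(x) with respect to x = 5*sqrt(2)*sin(x + pi/4) + C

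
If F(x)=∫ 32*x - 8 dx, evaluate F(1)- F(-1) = -16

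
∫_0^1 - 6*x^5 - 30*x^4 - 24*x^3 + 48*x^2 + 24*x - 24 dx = -9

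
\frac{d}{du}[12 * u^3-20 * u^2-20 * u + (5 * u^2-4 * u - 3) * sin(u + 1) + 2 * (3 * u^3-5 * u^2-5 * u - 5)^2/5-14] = 108*u^5/5 - 60*u^4 - 8*u^3 + 5*u^2*cos(u + 1) + 60*u^2 + 10*u*sin(u + 1) - 4*u*cos(u + 1) + 20*u - 4*sin(u + 1) - 3*cos(u + 1)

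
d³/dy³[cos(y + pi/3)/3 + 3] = sin(y + pi/3)/3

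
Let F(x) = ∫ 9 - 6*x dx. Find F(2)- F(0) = 6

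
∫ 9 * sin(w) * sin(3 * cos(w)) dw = 3*cos(3*cos(w)) + C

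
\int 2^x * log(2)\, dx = 2^x + C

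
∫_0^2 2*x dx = 4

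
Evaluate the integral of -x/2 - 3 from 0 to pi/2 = -(pi/4 + 2)^2 - pi/2 + 4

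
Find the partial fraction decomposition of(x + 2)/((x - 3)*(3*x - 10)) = 16/(3*x - 10) - 5/(x - 3)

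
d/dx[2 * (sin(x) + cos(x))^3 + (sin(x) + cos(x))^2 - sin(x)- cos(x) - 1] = 3*sqrt(2)*sin(3*x + pi/4) + 2*cos(2*x) + 2*sqrt(2)*cos(x + pi/4)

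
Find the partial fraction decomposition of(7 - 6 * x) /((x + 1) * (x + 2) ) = -19/(x + 2) + 13/(x + 1)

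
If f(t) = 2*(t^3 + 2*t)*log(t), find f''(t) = (12*t^2*log(t) + 10*t^2 + 4)/t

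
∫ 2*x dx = x^2 + C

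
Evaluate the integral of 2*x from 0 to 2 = 4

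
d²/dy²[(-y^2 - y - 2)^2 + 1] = 12*y^2 + 12*y + 10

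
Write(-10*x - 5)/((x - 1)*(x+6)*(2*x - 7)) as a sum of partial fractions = -32/(19*(2*x - 7)) + 55/(133*(x + 6)) + 3/(7*(x - 1))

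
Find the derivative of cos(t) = -sin(t)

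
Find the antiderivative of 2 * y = y^2 + C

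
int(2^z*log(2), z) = 2^z + C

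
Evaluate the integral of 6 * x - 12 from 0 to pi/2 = -12 + 3*(-2 + pi/2)^2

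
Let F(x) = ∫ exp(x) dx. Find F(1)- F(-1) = E - exp(-1)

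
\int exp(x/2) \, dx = 2*exp(x/2) + C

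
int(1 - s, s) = -s^2/2 + s + C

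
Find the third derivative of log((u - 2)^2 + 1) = (4*u^3 - 24*u^2 + 36*u - 8)/(u^6 - 12*u^5 + 63*u^4 - 184*u^3 + 315*u^2 - 300*u + 125)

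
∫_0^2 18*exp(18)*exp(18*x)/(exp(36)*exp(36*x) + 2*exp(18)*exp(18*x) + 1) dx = -exp(18)/(1 + exp(18)) + exp(54)/(1 + exp(54))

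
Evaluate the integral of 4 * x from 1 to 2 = 6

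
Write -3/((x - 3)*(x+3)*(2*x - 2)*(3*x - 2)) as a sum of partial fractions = -81/(154*(3*x - 2)) + 1/(176*(x + 3)) + 3/(16*(x - 1)) - 1/(56*(x - 3))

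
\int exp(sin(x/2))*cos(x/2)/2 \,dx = exp(sin(x/2)) + C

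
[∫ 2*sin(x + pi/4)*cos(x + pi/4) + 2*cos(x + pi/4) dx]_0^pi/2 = 0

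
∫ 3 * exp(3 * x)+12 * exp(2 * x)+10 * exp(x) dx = (exp(x) + 2)^3 - 2*exp(x) + C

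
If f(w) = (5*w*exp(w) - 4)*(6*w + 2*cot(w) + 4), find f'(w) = 30*w^2*exp(w) - 10*w*exp(w)*cot(w)^2 + 10*w*exp(w)*cot(w) + 70*w*exp(w) + 10*exp(w)*cot(w) + 20*exp(w) + 8*cot(w)^2 - 16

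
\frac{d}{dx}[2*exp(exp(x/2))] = exp(x/2 + exp(x/2))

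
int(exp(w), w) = exp(w) + C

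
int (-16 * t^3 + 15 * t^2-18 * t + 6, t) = -4*t^4 + 5*t^3 - 9*t^2 + 6*t + C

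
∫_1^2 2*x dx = 3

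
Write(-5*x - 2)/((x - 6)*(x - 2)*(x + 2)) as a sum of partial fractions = 1/(4*(x + 2)) + 3/(4*(x - 2)) - 1/(x - 6)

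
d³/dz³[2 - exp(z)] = -exp(z)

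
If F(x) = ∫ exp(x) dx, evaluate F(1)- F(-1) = E - exp(-1)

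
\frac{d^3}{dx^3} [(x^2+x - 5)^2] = 24*x + 12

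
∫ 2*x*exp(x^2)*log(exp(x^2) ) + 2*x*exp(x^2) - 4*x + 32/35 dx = x^2*exp(x^2) - 2*x^2 + 32*x/35 + C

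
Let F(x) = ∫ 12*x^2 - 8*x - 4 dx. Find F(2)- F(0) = 8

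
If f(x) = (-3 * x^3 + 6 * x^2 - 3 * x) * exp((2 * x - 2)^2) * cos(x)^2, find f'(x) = 3*(-4*x^4*cos(2*x) - 4*x^4 + x^3*sin(2*x) + 12*x^3*cos(2*x) + 12*x^3 - 2*x^2*sin(2*x) - 27*x^2*cos(2*x)/2 - 27*x^2/2 + x*sin(2*x) + 6*x*cos(2*x) + 6*x - cos(2*x)/2 - 1/2)*exp(4)*exp(-8*x)*exp(4*x^2)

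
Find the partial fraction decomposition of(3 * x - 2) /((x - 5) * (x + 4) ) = 14/(9*(x + 4)) + 13/(9*(x - 5))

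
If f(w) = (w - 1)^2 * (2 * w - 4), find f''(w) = 12*w - 16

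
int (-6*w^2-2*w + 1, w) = -2*w^3 - w^2 + w + C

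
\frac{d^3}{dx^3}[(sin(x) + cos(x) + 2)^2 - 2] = -8*cos(2*x) - 4*sqrt(2)*cos(x + pi/4)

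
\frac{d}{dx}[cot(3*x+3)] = -3/sin(3*x + 3)^2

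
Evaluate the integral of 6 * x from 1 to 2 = 9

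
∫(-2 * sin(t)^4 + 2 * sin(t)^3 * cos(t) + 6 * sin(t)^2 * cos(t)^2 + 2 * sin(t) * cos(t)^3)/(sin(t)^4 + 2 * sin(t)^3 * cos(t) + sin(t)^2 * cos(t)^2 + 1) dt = log((sin(t)^2 + sin(t)*cos(t))^2 + 1) + C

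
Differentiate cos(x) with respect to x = -sin(x)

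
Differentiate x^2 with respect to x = 2*x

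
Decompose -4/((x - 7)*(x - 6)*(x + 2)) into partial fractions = -1/(18*(x + 2)) + 1/(2*(x - 6)) - 4/(9*(x - 7))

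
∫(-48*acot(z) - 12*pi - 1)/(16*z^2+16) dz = 3*(4*acot(z) + pi)^2/32 + acot(z)/16 + C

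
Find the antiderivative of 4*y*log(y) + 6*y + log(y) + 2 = y*(2*y + 1)*(log(y) + 1) + C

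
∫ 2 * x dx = x^2 + C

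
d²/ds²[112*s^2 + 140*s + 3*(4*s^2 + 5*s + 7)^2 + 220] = 576*s^2 + 720*s + 710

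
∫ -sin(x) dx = cos(x) + C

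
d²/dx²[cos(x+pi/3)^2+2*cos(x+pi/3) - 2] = sqrt(3)*sin(2*x) + cos(2*x) - 2*cos(x + pi/3)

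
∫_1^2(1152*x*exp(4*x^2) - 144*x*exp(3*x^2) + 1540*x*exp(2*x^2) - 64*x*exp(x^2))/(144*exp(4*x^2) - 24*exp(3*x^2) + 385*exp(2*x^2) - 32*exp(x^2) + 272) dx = -log(1 + (-3*exp(2) - 4 + E/4)^2) + log(1 + (-3*exp(8) - 4 + exp(4)/4)^2)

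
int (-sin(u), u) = cos(u) + C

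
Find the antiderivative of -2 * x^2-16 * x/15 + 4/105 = -2*x^3/3 - 8*x^2/15 + 4*x/105 + C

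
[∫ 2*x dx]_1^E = -1 + exp(2)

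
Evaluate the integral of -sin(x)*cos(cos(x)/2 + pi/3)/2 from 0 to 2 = -sin(1/2 + pi/3) + sin(cos(2)/2 + pi/3)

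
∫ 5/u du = 5*log(2*u) + C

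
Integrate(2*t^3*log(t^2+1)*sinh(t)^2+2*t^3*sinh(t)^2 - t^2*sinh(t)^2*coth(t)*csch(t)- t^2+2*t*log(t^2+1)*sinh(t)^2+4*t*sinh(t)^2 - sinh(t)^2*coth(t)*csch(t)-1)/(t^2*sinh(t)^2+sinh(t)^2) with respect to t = (t^2 + 1)*log(t^2 + 1) + log(t^2 + 1) + coth(t) + csch(t) + C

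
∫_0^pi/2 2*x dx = pi^2/4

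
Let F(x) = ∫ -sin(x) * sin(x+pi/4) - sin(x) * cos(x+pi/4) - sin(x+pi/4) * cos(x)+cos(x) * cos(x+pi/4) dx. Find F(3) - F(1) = sqrt(2)*(-cos(2) + cos(6))/2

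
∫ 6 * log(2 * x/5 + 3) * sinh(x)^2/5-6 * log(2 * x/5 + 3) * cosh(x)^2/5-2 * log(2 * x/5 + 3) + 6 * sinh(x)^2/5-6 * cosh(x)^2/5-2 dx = -8*(2*x + 15)*log(2*x/5 + 3)/5 + C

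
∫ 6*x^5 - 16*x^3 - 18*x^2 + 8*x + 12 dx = x^6 - 4*x^4 - 6*x^3 + 4*x^2 + 12*x + C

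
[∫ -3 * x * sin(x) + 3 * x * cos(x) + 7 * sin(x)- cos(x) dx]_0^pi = 8 - 3*pi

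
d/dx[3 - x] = -1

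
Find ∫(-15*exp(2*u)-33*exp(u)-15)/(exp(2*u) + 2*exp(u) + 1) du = (-(15*u + 11)*(exp(u) + 1) - 3*exp(u))/(exp(u) + 1) + C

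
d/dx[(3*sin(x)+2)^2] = 6*(3*sin(x) + 2)*cos(x)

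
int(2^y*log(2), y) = 2^y + C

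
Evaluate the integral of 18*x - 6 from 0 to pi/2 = -1 + (-1 + 3*pi/2)^2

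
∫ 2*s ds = s^2 + C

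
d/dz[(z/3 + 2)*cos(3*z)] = -z*sin(3*z) - 6*sin(3*z) + cos(3*z)/3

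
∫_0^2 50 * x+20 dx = 140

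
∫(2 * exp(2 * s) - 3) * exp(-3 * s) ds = -2*exp(-s) + exp(-3*s) + C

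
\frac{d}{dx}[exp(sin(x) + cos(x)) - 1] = sqrt(2)*exp(sin(x))*exp(cos(x))*cos(x + pi/4)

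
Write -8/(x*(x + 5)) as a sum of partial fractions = 8/(5*(x + 5)) - 8/(5*x)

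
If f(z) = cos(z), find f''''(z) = cos(z)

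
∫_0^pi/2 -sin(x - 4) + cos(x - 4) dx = 2*sin(4)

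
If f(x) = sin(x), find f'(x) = cos(x)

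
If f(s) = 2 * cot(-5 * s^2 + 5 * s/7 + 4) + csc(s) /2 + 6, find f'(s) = 20*s/sin(-5*s^2 + 5*s/7 + 4)^2 - 10/(7*sin(-5*s^2 + 5*s/7 + 4)^2) - cos(s)/(2*sin(s)^2)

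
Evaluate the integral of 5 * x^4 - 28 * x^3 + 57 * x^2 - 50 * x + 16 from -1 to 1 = 72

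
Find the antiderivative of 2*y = y^2 + C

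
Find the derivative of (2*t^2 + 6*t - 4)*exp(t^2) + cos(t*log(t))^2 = 4*t^3*exp(t^2) + 12*t^2*exp(t^2) - 4*t*exp(t^2) + 6*exp(t^2) - log(t)*sin(2*t*log(t)) - sin(2*t*log(t))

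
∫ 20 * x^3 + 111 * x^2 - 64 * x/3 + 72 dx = 5*x^4 + 37*x^3 - 32*x^2/3 + 72*x + C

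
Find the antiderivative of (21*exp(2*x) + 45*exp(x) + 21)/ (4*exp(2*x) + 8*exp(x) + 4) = 3*((7*x + 2)*(exp(x) + 1) + exp(x))/(4*(exp(x) + 1)) + C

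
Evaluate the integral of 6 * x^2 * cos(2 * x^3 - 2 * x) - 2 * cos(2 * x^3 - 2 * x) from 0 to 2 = sin(12)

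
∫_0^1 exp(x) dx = -1 + E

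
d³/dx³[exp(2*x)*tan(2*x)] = 8*(6*tan(2*x)^4 + 6*tan(2*x)^3 + 11*tan(2*x)^2 + 7*tan(2*x) + 5)*exp(2*x)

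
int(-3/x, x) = -3*log(x) + C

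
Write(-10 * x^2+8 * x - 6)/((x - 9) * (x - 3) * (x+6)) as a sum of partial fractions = -46/(15*(x + 6)) + 4/(3*(x - 3)) - 124/(15*(x - 9))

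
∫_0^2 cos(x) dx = sin(2)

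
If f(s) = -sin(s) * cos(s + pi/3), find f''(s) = 2*sin(2*s + pi/3)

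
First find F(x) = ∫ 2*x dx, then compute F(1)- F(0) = 1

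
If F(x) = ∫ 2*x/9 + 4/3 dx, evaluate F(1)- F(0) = 13/9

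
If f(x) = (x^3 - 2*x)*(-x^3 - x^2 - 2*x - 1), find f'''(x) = -120*x^3 - 60*x^2 + 6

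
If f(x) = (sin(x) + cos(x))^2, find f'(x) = 2*cos(2*x)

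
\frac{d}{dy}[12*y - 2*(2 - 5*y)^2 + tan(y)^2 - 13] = -100*y + 2*sin(y)/cos(y)^3 + 52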